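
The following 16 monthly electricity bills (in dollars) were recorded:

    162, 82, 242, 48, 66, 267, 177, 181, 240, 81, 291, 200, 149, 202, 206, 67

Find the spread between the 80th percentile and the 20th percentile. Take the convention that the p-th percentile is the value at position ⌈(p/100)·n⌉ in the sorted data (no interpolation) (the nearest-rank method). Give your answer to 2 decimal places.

Sorted: 48, 66, 67, 81, 82, 149, 162, 177, 181, 200, 202, 206, 240, 242, 267, 291.
n = 16.
P20: rank ⌈20/100·16⌉ = 4 → 81.
P80: rank ⌈80/100·16⌉ = 13 → 240.
Difference: 240 − 81 = 159.

159.00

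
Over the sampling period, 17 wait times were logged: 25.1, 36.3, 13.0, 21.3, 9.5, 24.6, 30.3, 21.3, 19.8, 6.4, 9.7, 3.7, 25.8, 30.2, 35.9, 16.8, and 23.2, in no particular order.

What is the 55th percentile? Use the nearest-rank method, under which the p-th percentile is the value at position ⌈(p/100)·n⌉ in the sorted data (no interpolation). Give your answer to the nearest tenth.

23.2

Sorted: 3.7, 6.4, 9.5, 9.7, 13.0, 16.8, 19.8, 21.3, 21.3, 23.2, 24.6, 25.1, 25.8, 30.2, 30.3, 35.9, 36.3.
n = 17.
Position = ⌈55/100 · 17⌉ = ⌈9.35⌉ = 10.
The value at rank 10 is 23.2.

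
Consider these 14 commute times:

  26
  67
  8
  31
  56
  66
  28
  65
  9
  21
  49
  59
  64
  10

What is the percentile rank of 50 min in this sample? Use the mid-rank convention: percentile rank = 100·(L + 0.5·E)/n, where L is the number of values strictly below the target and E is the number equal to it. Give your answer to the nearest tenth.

57.1

Sorted: 8, 9, 10, 21, 26, 28, 31, 49, 56, 59, 64, 65, 66, 67.
Count below 50: L = 8; count equal: E = 0; n = 14.
Percentile rank = 100·(8 + 0.5·0)/14 = 100·8/14 = 57.14.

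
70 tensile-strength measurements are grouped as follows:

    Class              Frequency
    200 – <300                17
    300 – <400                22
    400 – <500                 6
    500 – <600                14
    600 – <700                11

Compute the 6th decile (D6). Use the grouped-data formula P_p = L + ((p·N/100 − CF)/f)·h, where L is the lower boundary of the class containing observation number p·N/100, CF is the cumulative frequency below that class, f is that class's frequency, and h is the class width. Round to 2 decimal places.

N = 70; target position k = 60/100 · 70 = 42.
Cumulative frequencies: 17, 39, 45, 59, 70.
Observation 42 falls in the class 400 – <500.
L = 400, CF = 39, f = 6, h = 100.
P60 = 400 + ((42 − 39)/6)·100 = 400 + 50 = 450.

450.00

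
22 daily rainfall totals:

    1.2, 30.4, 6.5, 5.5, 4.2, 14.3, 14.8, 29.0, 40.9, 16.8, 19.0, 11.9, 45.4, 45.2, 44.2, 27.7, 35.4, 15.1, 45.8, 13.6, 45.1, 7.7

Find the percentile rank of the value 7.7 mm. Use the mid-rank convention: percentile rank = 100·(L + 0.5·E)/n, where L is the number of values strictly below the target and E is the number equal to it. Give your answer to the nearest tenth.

Sorted: 1.2, 4.2, 5.5, 6.5, 7.7, 11.9, 13.6, 14.3, 14.8, 15.1, 16.8, 19.0, 27.7, 29.0, 30.4, 35.4, 40.9, 44.2, 45.1, 45.2, 45.4, 45.8.
Count below 7.7: L = 4; count equal: E = 1; n = 22.
Percentile rank = 100·(4 + 0.5·1)/22 = 100·4.5/22 = 20.45.

20.5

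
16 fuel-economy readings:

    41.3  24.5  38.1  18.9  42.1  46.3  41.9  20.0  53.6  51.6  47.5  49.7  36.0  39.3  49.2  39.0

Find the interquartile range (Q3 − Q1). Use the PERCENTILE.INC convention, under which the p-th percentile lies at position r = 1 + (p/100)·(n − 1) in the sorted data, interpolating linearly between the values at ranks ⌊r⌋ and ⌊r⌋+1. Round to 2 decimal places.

10.35

Sorted: 18.9, 20.0, 24.5, 36.0, 38.1, 39.0, 39.3, 41.3, 41.9, 42.1, 46.3, 47.5, 49.2, 49.7, 51.6, 53.6.
n = 16.
P25: r = 4.75; ranks 4–5 are 36.0, 38.1; interpolating gives 37.575.
P75: r = 12.25; ranks 12–13 are 47.5, 49.2; interpolating gives 47.925.
Difference: 47.925 − 37.575 = 10.35.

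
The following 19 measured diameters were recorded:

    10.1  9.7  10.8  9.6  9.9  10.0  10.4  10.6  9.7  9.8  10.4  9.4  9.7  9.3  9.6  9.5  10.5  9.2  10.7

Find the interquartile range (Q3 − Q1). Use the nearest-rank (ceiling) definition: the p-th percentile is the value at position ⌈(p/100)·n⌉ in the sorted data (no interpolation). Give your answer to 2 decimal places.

Sorted: 9.2, 9.3, 9.4, 9.5, 9.6, 9.6, 9.7, 9.7, 9.7, 9.8, 9.9, 10.0, 10.1, 10.4, 10.4, 10.5, 10.6, 10.7, 10.8.
n = 19.
P25: rank ⌈25/100·19⌉ = 5 → 9.6.
P75: rank ⌈75/100·19⌉ = 15 → 10.4.
Difference: 10.4 − 9.6 = 0.8.

0.80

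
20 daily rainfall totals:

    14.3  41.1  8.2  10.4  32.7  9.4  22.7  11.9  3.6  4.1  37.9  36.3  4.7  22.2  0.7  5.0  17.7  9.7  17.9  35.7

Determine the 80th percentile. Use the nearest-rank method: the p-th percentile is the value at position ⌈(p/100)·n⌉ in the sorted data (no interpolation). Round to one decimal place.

32.7

Sorted: 0.7, 3.6, 4.1, 4.7, 5.0, 8.2, 9.4, 9.7, 10.4, 11.9, 14.3, 17.7, 17.9, 22.2, 22.7, 32.7, 35.7, 36.3, 37.9, 41.1.
n = 20.
Position = ⌈80/100 · 20⌉ = ⌈16⌉ = 16.
The value at rank 16 is 32.7.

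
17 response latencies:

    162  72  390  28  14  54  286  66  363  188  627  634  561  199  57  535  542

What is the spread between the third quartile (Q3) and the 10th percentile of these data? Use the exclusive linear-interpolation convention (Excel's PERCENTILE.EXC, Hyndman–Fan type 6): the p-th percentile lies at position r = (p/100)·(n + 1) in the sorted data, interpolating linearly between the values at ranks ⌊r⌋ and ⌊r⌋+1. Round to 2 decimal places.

Sorted: 14, 28, 54, 57, 66, 72, 162, 188, 199, 286, 363, 390, 535, 542, 561, 627, 634.
n = 17.
P10: r = 1.8; ranks 1–2 are 14, 28; interpolating gives 25.2.
P75: r = 13.5; ranks 13–14 are 535, 542; interpolating gives 538.5.
Difference: 538.5 − 25.2 = 513.3.

513.30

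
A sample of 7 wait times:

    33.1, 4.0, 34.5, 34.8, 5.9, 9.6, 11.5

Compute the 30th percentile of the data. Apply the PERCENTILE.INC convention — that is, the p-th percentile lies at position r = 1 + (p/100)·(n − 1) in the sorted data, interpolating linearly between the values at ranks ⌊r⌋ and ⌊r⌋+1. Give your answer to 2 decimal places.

Sorted: 4.0, 5.9, 9.6, 11.5, 33.1, 34.5, 34.8.
n = 7.
r = 1 + (30/100)·(7 − 1) = 1 + 1.8 = 2.8.
Rank 2 is 5.9 and rank 3 is 9.6.
Interpolate: 5.9 + 0.8·(9.6 − 5.9) = 5.9 + 0.8·3.7 = 8.86.

8.86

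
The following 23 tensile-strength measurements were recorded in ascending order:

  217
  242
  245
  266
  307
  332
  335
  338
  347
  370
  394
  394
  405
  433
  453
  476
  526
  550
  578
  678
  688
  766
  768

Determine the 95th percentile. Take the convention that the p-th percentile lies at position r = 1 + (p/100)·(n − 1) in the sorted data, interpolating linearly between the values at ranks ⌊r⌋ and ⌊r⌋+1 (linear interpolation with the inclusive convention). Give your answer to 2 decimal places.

n = 23.
r = 1 + (95/100)·(23 − 1) = 1 + 20.9 = 21.9.
Rank 21 is 688 and rank 22 is 766.
Interpolate: 688 + 0.9·(766 − 688) = 688 + 0.9·78 = 758.2.

758.20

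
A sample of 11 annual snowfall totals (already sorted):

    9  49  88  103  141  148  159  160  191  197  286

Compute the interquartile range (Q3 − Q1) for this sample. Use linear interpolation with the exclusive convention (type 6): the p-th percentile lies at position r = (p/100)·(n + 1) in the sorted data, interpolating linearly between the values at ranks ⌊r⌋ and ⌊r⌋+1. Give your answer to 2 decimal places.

n = 11.
P25: r = 3 (integer) → 88.
P75: r = 9 (integer) → 191.
Difference: 191 − 88 = 103.

103.00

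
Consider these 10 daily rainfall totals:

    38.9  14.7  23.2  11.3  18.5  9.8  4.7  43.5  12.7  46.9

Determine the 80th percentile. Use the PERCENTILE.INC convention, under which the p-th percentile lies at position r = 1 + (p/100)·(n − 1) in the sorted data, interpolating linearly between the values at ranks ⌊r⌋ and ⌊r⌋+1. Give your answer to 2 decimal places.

39.82

Sorted: 4.7, 9.8, 11.3, 12.7, 14.7, 18.5, 23.2, 38.9, 43.5, 46.9.
n = 10.
r = 1 + (80/100)·(10 − 1) = 1 + 7.2 = 8.2.
Rank 8 is 38.9 and rank 9 is 43.5.
Interpolate: 38.9 + 0.2·(43.5 − 38.9) = 38.9 + 0.2·4.6 = 39.82.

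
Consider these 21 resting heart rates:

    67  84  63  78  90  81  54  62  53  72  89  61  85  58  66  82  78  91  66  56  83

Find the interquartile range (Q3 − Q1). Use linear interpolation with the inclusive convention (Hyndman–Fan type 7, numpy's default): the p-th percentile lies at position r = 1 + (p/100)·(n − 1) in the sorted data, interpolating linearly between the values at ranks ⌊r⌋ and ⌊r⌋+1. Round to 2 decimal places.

21.00

Sorted: 53, 54, 56, 58, 61, 62, 63, 66, 66, 67, 72, 78, 78, 81, 82, 83, 84, 85, 89, 90, 91.
n = 21.
P25: r = 6 (integer) → 62.
P75: r = 16 (integer) → 83.
Difference: 83 − 62 = 21.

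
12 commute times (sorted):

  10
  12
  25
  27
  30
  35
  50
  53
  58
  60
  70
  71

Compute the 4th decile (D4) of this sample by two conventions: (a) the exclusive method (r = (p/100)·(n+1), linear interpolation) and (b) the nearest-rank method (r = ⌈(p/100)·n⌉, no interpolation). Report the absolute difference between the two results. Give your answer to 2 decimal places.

1.00

n = 12.
(a) r = 5.2; between ranks 5 (30) and 6 (35): 31.
(b) the nearest-rank method: rank 5 → 30.
|31 − 30| = 1.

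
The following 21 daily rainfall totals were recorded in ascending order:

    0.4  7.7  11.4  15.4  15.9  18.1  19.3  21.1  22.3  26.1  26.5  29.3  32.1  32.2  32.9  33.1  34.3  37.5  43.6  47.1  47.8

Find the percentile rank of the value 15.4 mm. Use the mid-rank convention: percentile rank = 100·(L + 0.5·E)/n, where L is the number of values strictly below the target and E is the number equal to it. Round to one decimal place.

Count below 15.4: L = 3; count equal: E = 1; n = 21.
Percentile rank = 100·(3 + 0.5·1)/21 = 100·3.5/21 = 16.67.

16.7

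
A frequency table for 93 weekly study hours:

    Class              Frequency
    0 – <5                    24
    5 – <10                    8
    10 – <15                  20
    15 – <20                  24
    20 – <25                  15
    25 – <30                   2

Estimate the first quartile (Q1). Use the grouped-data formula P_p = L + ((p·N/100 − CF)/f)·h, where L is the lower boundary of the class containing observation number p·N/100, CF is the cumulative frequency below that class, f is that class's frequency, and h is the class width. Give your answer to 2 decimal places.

N = 93; target position k = 25/100 · 93 = 23.25.
Cumulative frequencies: 24, 32, 52, 76, 91, 93.
Observation 23.25 falls in the class 0 – <5.
L = 0, CF = 0, f = 24, h = 5.
P25 = 0 + ((23.25 − 0)/24)·5 = 0 + 4.84375 = 4.84375.

4.84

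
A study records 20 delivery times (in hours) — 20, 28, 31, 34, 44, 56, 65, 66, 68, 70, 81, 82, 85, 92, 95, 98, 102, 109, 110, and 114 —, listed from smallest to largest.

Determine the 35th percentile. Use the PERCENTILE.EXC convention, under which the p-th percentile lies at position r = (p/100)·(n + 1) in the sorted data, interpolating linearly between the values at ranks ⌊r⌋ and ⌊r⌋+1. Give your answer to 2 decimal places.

65.35

n = 20.
r = (35/100)·(20 + 1) = 7.35.
Rank 7 is 65 and rank 8 is 66.
Interpolate: 65 + 0.35·(66 − 65) = 65 + 0.35·1 = 65.35.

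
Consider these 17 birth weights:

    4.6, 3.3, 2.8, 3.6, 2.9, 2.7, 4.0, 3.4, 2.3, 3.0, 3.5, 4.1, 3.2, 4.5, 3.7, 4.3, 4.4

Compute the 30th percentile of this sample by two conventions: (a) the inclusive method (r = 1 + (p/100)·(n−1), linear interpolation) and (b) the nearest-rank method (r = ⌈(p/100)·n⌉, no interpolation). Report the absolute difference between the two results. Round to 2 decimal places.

Sorted: 2.3, 2.7, 2.8, 2.9, 3.0, 3.2, 3.3, 3.4, 3.5, 3.6, 3.7, 4.0, 4.1, 4.3, 4.4, 4.5, 4.6.
n = 17.
(a) r = 5.8; between ranks 5 (3.0) and 6 (3.2): 3.16.
(b) the nearest-rank method: rank 6 → 3.2.
|3.16 − 3.2| = 0.04.

0.04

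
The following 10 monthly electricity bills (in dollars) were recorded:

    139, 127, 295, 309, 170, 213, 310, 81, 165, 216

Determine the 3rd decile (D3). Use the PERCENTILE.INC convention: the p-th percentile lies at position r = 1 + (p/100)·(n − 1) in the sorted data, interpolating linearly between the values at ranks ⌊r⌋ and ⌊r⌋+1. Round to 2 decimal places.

Sorted: 81, 127, 139, 165, 170, 213, 216, 295, 309, 310.
n = 10.
r = 1 + (30/100)·(10 − 1) = 1 + 2.7 = 3.7.
Rank 3 is 139 and rank 4 is 165.
Interpolate: 139 + 0.7·(165 − 139) = 139 + 0.7·26 = 157.2.

157.20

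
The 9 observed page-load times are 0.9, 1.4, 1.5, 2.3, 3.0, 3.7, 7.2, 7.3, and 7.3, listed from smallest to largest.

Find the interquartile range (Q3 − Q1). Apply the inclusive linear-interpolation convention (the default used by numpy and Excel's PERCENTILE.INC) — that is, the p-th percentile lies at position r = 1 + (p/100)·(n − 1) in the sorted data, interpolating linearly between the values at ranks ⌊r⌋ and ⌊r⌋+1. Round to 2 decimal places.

n = 9.
P25: r = 3 (integer) → 1.5.
P75: r = 7 (integer) → 7.2.
Difference: 7.2 − 1.5 = 5.7.

5.70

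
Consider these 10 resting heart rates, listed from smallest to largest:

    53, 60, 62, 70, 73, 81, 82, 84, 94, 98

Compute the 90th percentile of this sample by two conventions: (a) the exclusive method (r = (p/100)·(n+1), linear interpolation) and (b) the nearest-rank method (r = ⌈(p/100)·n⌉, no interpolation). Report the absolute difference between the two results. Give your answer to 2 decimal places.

3.60

n = 10.
(a) r = 9.9; between ranks 9 (94) and 10 (98): 97.6.
(b) the nearest-rank method: rank 9 → 94.
|97.6 − 94| = 3.6.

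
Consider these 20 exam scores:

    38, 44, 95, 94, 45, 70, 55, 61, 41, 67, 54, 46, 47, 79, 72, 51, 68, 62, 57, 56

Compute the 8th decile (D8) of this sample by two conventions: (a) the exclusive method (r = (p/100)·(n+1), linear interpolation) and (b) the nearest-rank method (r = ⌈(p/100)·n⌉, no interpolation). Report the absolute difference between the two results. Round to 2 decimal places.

Sorted: 38, 41, 44, 45, 46, 47, 51, 54, 55, 56, 57, 61, 62, 67, 68, 70, 72, 79, 94, 95.
n = 20.
(a) r = 16.8; between ranks 16 (70) and 17 (72): 71.6.
(b) the nearest-rank method: rank 16 → 70.
|71.6 − 70| = 1.6.

1.60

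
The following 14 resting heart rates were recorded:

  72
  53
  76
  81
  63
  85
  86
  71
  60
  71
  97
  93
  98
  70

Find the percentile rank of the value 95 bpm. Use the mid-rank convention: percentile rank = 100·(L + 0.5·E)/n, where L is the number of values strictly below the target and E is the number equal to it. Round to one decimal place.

85.7

Sorted: 53, 60, 63, 70, 71, 71, 72, 76, 81, 85, 86, 93, 97, 98.
Count below 95: L = 12; count equal: E = 0; n = 14.
Percentile rank = 100·(12 + 0.5·0)/14 = 100·12/14 = 85.71.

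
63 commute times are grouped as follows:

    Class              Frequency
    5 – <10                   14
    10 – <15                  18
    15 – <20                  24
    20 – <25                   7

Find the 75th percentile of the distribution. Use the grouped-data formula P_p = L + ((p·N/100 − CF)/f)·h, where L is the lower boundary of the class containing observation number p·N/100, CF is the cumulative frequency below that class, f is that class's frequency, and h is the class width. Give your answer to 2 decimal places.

N = 63; target position k = 75/100 · 63 = 47.25.
Cumulative frequencies: 14, 32, 56, 63.
Observation 47.25 falls in the class 15 – <20.
L = 15, CF = 32, f = 24, h = 5.
P75 = 15 + ((47.25 − 32)/24)·5 = 15 + 3.17708 = 18.1771.

18.18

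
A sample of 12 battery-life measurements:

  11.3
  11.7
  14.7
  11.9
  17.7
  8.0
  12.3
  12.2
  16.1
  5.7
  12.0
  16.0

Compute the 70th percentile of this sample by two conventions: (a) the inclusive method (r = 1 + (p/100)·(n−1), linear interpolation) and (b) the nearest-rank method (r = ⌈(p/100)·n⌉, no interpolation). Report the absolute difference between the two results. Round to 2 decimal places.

Sorted: 5.7, 8.0, 11.3, 11.7, 11.9, 12.0, 12.2, 12.3, 14.7, 16.0, 16.1, 17.7.
n = 12.
(a) r = 8.7; between ranks 8 (12.3) and 9 (14.7): 13.98.
(b) the nearest-rank method: rank 9 → 14.7.
|13.98 − 14.7| = 0.72.

0.72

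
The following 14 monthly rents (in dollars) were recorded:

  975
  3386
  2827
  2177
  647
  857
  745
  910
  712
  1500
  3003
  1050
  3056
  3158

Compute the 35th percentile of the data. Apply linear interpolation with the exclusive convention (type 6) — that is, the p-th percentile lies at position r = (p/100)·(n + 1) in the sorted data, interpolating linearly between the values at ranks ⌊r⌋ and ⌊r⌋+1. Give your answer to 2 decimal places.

Sorted: 647, 712, 745, 857, 910, 975, 1050, 1500, 2177, 2827, 3003, 3056, 3158, 3386.
n = 14.
r = (35/100)·(14 + 1) = 5.25.
Rank 5 is 910 and rank 6 is 975.
Interpolate: 910 + 0.25·(975 − 910) = 910 + 0.25·65 = 926.25.

926.25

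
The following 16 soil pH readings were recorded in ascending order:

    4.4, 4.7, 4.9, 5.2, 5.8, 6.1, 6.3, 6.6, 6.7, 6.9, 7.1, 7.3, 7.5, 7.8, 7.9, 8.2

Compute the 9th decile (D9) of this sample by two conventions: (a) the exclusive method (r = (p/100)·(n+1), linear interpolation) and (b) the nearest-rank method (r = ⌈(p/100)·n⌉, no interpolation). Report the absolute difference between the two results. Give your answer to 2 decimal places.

n = 16.
(a) r = 15.3; between ranks 15 (7.9) and 16 (8.2): 7.99.
(b) the nearest-rank method: rank 15 → 7.9.
|7.99 − 7.9| = 0.09.

0.09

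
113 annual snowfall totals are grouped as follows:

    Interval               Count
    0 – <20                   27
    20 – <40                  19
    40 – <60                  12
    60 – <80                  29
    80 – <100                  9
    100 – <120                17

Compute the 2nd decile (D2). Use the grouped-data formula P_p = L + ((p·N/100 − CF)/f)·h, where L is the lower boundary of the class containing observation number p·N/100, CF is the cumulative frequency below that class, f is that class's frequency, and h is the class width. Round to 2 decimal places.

N = 113; target position k = 20/100 · 113 = 22.6.
Cumulative frequencies: 27, 46, 58, 87, 96, 113.
Observation 22.6 falls in the class 0 – <20.
L = 0, CF = 0, f = 27, h = 20.
P20 = 0 + ((22.6 − 0)/27)·20 = 0 + 16.7407 = 16.7407.

16.74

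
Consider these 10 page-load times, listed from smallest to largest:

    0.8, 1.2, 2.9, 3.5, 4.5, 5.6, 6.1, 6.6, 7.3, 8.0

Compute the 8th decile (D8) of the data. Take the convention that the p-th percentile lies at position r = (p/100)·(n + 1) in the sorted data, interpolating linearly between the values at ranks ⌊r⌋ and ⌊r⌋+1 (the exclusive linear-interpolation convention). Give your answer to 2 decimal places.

7.16

n = 10.
r = (80/100)·(10 + 1) = 8.8.
Rank 8 is 6.6 and rank 9 is 7.3.
Interpolate: 6.6 + 0.8·(7.3 − 6.6) = 6.6 + 0.8·0.7 = 7.16.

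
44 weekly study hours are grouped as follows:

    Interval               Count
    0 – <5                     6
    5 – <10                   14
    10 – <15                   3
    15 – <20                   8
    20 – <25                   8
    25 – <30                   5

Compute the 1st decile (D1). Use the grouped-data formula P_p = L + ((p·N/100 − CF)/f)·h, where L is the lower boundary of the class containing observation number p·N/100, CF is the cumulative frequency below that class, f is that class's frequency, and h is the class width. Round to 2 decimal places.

3.67

N = 44; target position k = 10/100 · 44 = 4.4.
Cumulative frequencies: 6, 20, 23, 31, 39, 44.
Observation 4.4 falls in the class 0 – <5.
L = 0, CF = 0, f = 6, h = 5.
P10 = 0 + ((4.4 − 0)/6)·5 = 0 + 3.66667 = 3.66667.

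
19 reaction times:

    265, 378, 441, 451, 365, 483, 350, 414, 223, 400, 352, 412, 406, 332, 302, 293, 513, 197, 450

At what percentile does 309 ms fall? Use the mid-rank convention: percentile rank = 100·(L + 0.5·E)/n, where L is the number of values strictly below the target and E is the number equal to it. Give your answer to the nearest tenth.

Sorted: 197, 223, 265, 293, 302, 332, 350, 352, 365, 378, 400, 406, 412, 414, 441, 450, 451, 483, 513.
Count below 309: L = 5; count equal: E = 0; n = 19.
Percentile rank = 100·(5 + 0.5·0)/19 = 100·5/19 = 26.32.

26.3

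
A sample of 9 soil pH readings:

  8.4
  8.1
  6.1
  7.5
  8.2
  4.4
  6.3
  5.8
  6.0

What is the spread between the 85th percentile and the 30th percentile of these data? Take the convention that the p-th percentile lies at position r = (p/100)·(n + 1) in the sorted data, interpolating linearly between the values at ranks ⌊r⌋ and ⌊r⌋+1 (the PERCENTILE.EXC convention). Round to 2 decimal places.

2.30

Sorted: 4.4, 5.8, 6.0, 6.1, 6.3, 7.5, 8.1, 8.2, 8.4.
n = 9.
P30: r = 3 (integer) → 6.
P85: r = 8.5; ranks 8–9 are 8.2, 8.4; interpolating gives 8.3.
Difference: 8.3 − 6 = 2.3.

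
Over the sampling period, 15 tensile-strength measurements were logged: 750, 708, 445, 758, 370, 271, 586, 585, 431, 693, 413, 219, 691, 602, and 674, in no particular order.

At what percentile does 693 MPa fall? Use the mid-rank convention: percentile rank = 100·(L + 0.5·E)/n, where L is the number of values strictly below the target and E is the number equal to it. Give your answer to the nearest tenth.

Sorted: 219, 271, 370, 413, 431, 445, 585, 586, 602, 674, 691, 693, 708, 750, 758.
Count below 693: L = 11; count equal: E = 1; n = 15.
Percentile rank = 100·(11 + 0.5·1)/15 = 100·11.5/15 = 76.67.

76.7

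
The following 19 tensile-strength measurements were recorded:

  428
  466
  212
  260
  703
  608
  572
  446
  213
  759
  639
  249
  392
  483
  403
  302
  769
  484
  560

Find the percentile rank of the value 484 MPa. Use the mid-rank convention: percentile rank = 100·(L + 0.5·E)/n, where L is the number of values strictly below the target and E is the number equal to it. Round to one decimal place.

60.5

Sorted: 212, 213, 249, 260, 302, 392, 403, 428, 446, 466, 483, 484, 560, 572, 608, 639, 703, 759, 769.
Count below 484: L = 11; count equal: E = 1; n = 19.
Percentile rank = 100·(11 + 0.5·1)/19 = 100·11.5/19 = 60.53.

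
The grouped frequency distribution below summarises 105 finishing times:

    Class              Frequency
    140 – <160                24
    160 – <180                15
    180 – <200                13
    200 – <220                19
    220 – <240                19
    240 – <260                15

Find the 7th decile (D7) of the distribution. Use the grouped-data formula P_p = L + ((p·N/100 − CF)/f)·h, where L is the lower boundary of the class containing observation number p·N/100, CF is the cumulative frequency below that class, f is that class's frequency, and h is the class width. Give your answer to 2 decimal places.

N = 105; target position k = 70/100 · 105 = 73.5.
Cumulative frequencies: 24, 39, 52, 71, 90, 105.
Observation 73.5 falls in the class 220 – <240.
L = 220, CF = 71, f = 19, h = 20.
P70 = 220 + ((73.5 − 71)/19)·20 = 220 + 2.63158 = 222.632.

222.63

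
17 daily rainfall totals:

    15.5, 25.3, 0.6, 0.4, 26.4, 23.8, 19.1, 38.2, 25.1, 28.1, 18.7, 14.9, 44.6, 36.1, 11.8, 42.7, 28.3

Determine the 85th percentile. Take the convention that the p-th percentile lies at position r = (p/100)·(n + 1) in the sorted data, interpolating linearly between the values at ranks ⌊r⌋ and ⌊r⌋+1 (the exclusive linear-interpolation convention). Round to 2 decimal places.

39.55

Sorted: 0.4, 0.6, 11.8, 14.9, 15.5, 18.7, 19.1, 23.8, 25.1, 25.3, 26.4, 28.1, 28.3, 36.1, 38.2, 42.7, 44.6.
n = 17.
r = (85/100)·(17 + 1) = 15.3.
Rank 15 is 38.2 and rank 16 is 42.7.
Interpolate: 38.2 + 0.3·(42.7 − 38.2) = 38.2 + 0.3·4.5 = 39.55.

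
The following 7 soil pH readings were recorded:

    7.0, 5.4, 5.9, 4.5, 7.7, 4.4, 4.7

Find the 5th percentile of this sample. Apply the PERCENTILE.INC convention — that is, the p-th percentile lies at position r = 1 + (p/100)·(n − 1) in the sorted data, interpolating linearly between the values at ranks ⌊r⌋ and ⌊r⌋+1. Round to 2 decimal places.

Sorted: 4.4, 4.5, 4.7, 5.4, 5.9, 7.0, 7.7.
n = 7.
r = 1 + (5/100)·(7 − 1) = 1 + 0.3 = 1.3.
Rank 1 is 4.4 and rank 2 is 4.5.
Interpolate: 4.4 + 0.3·(4.5 − 4.4) = 4.4 + 0.3·0.1 = 4.43.

4.43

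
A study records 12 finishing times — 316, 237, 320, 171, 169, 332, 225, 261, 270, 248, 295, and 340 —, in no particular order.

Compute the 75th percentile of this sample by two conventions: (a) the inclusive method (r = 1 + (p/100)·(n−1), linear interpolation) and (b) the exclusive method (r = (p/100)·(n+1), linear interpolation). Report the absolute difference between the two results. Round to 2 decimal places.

2.00

Sorted: 169, 171, 225, 237, 248, 261, 270, 295, 316, 320, 332, 340.
n = 12.
(a) r = 9.25; between ranks 9 (316) and 10 (320): 317.
(b) r = 9.75; between ranks 9 (316) and 10 (320): 319.
|317 − 319| = 2.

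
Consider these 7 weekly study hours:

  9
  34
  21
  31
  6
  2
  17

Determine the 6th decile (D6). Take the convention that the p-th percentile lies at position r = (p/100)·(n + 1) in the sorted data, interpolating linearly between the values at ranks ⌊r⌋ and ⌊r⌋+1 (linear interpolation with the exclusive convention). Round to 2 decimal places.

Sorted: 2, 6, 9, 17, 21, 31, 34.
n = 7.
r = (60/100)·(7 + 1) = 4.8.
Rank 4 is 17 and rank 5 is 21.
Interpolate: 17 + 0.8·(21 − 17) = 17 + 0.8·4 = 20.2.

20.20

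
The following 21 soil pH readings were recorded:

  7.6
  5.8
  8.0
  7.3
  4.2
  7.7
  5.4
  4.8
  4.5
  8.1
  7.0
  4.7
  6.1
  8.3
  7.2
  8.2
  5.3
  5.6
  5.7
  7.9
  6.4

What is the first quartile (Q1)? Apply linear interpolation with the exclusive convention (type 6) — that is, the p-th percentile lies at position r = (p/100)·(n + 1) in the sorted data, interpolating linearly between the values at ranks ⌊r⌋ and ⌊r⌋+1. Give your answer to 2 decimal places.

5.35

Sorted: 4.2, 4.5, 4.7, 4.8, 5.3, 5.4, 5.6, 5.7, 5.8, 6.1, 6.4, 7.0, 7.2, 7.3, 7.6, 7.7, 7.9, 8.0, 8.1, 8.2, 8.3.
n = 21.
r = (25/100)·(21 + 1) = 5.5.
Rank 5 is 5.3 and rank 6 is 5.4.
Interpolate: 5.3 + 0.5·(5.4 − 5.3) = 5.3 + 0.5·0.1 = 5.35.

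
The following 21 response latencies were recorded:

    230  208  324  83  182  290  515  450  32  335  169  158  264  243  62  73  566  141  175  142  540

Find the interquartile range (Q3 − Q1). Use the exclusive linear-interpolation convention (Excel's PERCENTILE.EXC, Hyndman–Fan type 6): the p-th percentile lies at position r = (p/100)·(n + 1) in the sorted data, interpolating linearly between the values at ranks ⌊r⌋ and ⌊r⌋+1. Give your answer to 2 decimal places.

188.00

Sorted: 32, 62, 73, 83, 141, 142, 158, 169, 175, 182, 208, 230, 243, 264, 290, 324, 335, 450, 515, 540, 566.
n = 21.
P25: r = 5.5; ranks 5–6 are 141, 142; interpolating gives 141.5.
P75: r = 16.5; ranks 16–17 are 324, 335; interpolating gives 329.5.
Difference: 329.5 − 141.5 = 188.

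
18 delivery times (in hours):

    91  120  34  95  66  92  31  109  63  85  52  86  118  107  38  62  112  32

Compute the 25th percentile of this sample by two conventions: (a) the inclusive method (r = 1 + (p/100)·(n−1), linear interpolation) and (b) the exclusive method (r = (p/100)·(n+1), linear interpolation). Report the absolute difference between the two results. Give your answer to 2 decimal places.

Sorted: 31, 32, 34, 38, 52, 62, 63, 66, 85, 86, 91, 92, 95, 107, 109, 112, 118, 120.
n = 18.
(a) r = 5.25; between ranks 5 (52) and 6 (62): 54.5.
(b) r = 4.75; between ranks 4 (38) and 5 (52): 48.5.
|54.5 − 48.5| = 6.

6.00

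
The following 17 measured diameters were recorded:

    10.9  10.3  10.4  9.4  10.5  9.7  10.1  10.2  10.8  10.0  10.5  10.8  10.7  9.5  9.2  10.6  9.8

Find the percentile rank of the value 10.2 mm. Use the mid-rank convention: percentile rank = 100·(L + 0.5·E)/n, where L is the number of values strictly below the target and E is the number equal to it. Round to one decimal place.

44.1

Sorted: 9.2, 9.4, 9.5, 9.7, 9.8, 10.0, 10.1, 10.2, 10.3, 10.4, 10.5, 10.5, 10.6, 10.7, 10.8, 10.8, 10.9.
Count below 10.2: L = 7; count equal: E = 1; n = 17.
Percentile rank = 100·(7 + 0.5·1)/17 = 100·7.5/17 = 44.12.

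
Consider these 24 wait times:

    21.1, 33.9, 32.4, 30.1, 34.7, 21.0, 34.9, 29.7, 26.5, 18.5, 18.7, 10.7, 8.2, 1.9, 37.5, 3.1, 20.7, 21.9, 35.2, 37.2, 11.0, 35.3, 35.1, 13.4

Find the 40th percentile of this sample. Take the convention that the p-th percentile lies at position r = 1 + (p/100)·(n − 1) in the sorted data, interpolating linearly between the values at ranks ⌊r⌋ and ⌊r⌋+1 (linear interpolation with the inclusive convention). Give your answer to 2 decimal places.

Sorted: 1.9, 3.1, 8.2, 10.7, 11.0, 13.4, 18.5, 18.7, 20.7, 21.0, 21.1, 21.9, 26.5, 29.7, 30.1, 32.4, 33.9, 34.7, 34.9, 35.1, 35.2, 35.3, 37.2, 37.5.
n = 24.
r = 1 + (40/100)·(24 − 1) = 1 + 9.2 = 10.2.
Rank 10 is 21.0 and rank 11 is 21.1.
Interpolate: 21.0 + 0.2·(21.1 − 21.0) = 21.0 + 0.2·0.1 = 21.02.

21.02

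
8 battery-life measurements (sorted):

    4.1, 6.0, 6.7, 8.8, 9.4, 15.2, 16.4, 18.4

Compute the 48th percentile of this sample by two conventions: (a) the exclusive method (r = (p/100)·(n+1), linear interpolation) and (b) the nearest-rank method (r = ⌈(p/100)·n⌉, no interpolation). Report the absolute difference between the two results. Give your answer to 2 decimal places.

0.19

n = 8.
(a) r = 4.32; between ranks 4 (8.8) and 5 (9.4): 8.992.
(b) the nearest-rank method: rank 4 → 8.8.
|8.992 − 8.8| = 0.192.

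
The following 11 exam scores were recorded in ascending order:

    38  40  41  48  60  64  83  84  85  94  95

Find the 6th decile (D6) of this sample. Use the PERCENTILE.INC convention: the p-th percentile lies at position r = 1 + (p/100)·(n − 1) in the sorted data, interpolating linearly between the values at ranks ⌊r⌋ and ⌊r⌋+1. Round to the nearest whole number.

n = 11.
r = 1 + (60/100)·(11 − 1) = 1 + 6 = 7.
r is an integer, so P60 is the value at rank 7: 83.

83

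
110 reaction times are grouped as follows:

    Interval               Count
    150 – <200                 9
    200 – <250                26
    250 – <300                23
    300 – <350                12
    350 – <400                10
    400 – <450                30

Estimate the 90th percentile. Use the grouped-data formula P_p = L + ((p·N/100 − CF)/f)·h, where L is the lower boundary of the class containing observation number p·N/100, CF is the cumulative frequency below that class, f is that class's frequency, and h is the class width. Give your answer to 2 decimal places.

431.67

N = 110; target position k = 90/100 · 110 = 99.
Cumulative frequencies: 9, 35, 58, 70, 80, 110.
Observation 99 falls in the class 400 – <450.
L = 400, CF = 80, f = 30, h = 50.
P90 = 400 + ((99 − 80)/30)·50 = 400 + 31.6667 = 431.667.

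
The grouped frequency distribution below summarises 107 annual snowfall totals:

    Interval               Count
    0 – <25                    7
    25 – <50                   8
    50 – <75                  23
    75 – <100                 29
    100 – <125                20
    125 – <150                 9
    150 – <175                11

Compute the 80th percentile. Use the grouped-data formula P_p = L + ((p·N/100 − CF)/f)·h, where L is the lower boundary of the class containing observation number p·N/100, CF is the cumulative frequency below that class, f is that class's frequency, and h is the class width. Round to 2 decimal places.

123.25

N = 107; target position k = 80/100 · 107 = 85.6.
Cumulative frequencies: 7, 15, 38, 67, 87, 96, 107.
Observation 85.6 falls in the class 100 – <125.
L = 100, CF = 67, f = 20, h = 25.
P80 = 100 + ((85.6 − 67)/20)·25 = 100 + 23.25 = 123.25.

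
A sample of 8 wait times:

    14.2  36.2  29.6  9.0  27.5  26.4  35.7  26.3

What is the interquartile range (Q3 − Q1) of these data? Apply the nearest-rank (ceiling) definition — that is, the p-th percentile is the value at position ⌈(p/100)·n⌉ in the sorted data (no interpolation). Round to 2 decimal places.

15.40

Sorted: 9.0, 14.2, 26.3, 26.4, 27.5, 29.6, 35.7, 36.2.
n = 8.
P25: rank ⌈25/100·8⌉ = 2 → 14.2.
P75: rank ⌈75/100·8⌉ = 6 → 29.6.
Difference: 29.6 − 14.2 = 15.4.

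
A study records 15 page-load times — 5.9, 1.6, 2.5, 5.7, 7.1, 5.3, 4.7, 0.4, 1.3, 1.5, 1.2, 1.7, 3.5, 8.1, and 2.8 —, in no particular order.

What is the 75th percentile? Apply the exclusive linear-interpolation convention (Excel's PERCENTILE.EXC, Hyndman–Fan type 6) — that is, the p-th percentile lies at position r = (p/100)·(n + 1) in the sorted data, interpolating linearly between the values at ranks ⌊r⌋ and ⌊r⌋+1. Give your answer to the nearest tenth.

5.7

Sorted: 0.4, 1.2, 1.3, 1.5, 1.6, 1.7, 2.5, 2.8, 3.5, 4.7, 5.3, 5.7, 5.9, 7.1, 8.1.
n = 15.
r = (75/100)·(15 + 1) = 12.
r is an integer, so P75 is the value at rank 12: 5.7.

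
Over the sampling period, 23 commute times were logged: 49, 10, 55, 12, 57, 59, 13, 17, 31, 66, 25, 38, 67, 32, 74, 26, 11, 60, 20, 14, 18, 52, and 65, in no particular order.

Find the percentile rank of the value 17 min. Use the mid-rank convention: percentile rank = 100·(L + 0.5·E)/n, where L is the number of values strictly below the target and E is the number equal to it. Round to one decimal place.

23.9

Sorted: 10, 11, 12, 13, 14, 17, 18, 20, 25, 26, 31, 32, 38, 49, 52, 55, 57, 59, 60, 65, 66, 67, 74.
Count below 17: L = 5; count equal: E = 1; n = 23.
Percentile rank = 100·(5 + 0.5·1)/23 = 100·5.5/23 = 23.91.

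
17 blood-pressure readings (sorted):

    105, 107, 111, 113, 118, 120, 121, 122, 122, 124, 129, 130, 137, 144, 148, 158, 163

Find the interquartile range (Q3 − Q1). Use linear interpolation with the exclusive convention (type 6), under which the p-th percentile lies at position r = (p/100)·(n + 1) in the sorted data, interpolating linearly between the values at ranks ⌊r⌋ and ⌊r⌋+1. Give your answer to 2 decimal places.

25.00

n = 17.
P25: r = 4.5; ranks 4–5 are 113, 118; interpolating gives 115.5.
P75: r = 13.5; ranks 13–14 are 137, 144; interpolating gives 140.5.
Difference: 140.5 − 115.5 = 25.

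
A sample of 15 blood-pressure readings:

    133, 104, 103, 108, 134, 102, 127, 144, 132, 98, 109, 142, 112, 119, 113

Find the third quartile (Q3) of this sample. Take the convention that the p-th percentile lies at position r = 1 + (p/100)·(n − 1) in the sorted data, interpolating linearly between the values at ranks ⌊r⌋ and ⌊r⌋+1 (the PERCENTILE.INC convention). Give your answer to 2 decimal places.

Sorted: 98, 102, 103, 104, 108, 109, 112, 113, 119, 127, 132, 133, 134, 142, 144.
n = 15.
r = 1 + (75/100)·(15 − 1) = 1 + 10.5 = 11.5.
Rank 11 is 132 and rank 12 is 133.
Interpolate: 132 + 0.5·(133 − 132) = 132 + 0.5·1 = 132.5.

132.50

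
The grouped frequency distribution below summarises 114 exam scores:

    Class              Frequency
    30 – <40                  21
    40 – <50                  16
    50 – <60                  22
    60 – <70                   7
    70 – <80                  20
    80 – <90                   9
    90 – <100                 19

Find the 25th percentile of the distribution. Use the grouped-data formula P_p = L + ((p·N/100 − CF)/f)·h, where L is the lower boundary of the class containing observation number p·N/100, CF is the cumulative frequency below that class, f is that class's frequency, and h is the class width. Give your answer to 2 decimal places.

N = 114; target position k = 25/100 · 114 = 28.5.
Cumulative frequencies: 21, 37, 59, 66, 86, 95, 114.
Observation 28.5 falls in the class 40 – <50.
L = 40, CF = 21, f = 16, h = 10.
P25 = 40 + ((28.5 − 21)/16)·10 = 40 + 4.6875 = 44.6875.

44.69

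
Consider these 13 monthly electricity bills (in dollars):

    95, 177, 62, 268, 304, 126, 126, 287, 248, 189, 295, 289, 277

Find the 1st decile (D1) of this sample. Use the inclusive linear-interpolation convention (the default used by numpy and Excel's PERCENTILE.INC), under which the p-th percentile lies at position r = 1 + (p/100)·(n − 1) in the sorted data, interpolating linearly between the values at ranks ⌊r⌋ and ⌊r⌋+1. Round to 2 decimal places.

101.20

Sorted: 62, 95, 126, 126, 177, 189, 248, 268, 277, 287, 289, 295, 304.
n = 13.
r = 1 + (10/100)·(13 − 1) = 1 + 1.2 = 2.2.
Rank 2 is 95 and rank 3 is 126.
Interpolate: 95 + 0.2·(126 − 95) = 95 + 0.2·31 = 101.2.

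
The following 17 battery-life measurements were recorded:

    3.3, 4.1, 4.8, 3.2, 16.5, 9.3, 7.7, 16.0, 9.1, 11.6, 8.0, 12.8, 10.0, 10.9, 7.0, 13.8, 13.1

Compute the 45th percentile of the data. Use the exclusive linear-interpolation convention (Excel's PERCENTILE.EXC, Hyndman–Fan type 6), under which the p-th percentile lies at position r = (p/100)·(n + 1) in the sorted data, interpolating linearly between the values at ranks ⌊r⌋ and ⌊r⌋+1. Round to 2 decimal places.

Sorted: 3.2, 3.3, 4.1, 4.8, 7.0, 7.7, 8.0, 9.1, 9.3, 10.0, 10.9, 11.6, 12.8, 13.1, 13.8, 16.0, 16.5.
n = 17.
r = (45/100)·(17 + 1) = 8.1.
Rank 8 is 9.1 and rank 9 is 9.3.
Interpolate: 9.1 + 0.1·(9.3 − 9.1) = 9.1 + 0.1·0.2 = 9.12.

9.12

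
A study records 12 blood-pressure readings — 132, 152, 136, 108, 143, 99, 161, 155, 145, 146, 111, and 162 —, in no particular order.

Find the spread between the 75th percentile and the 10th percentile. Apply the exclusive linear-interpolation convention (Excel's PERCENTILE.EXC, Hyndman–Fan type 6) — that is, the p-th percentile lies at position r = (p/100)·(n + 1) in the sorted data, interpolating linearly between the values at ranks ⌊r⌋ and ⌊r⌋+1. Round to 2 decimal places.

Sorted: 99, 108, 111, 132, 136, 143, 145, 146, 152, 155, 161, 162.
n = 12.
P10: r = 1.3; ranks 1–2 are 99, 108; interpolating gives 101.7.
P75: r = 9.75; ranks 9–10 are 152, 155; interpolating gives 154.25.
Difference: 154.25 − 101.7 = 52.55.

52.55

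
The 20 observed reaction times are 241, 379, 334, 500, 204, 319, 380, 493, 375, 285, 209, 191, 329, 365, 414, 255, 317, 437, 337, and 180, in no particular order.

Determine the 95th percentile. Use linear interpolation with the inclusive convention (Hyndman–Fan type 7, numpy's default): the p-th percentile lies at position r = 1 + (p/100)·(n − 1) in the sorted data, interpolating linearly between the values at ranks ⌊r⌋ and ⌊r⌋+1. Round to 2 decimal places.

Sorted: 180, 191, 204, 209, 241, 255, 285, 317, 319, 329, 334, 337, 365, 375, 379, 380, 414, 437, 493, 500.
n = 20.
r = 1 + (95/100)·(20 − 1) = 1 + 18.05 = 19.05.
Rank 19 is 493 and rank 20 is 500.
Interpolate: 493 + 0.05·(500 − 493) = 493 + 0.05·7 = 493.35.

493.35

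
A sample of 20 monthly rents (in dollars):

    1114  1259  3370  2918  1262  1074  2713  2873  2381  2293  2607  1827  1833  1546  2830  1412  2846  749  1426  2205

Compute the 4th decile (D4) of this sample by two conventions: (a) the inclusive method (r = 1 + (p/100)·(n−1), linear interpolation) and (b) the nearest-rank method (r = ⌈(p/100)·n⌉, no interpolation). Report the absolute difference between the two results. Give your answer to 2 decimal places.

Sorted: 749, 1074, 1114, 1259, 1262, 1412, 1426, 1546, 1827, 1833, 2205, 2293, 2381, 2607, 2713, 2830, 2846, 2873, 2918, 3370.
n = 20.
(a) r = 8.6; between ranks 8 (1546) and 9 (1827): 1714.6.
(b) the nearest-rank method: rank 8 → 1546.
|1714.6 − 1546| = 168.6.

168.60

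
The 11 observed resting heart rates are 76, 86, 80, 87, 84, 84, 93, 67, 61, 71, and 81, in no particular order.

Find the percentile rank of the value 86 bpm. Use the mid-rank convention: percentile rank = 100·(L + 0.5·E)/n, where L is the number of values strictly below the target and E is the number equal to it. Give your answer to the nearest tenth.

77.3

Sorted: 61, 67, 71, 76, 80, 81, 84, 84, 86, 87, 93.
Count below 86: L = 8; count equal: E = 1; n = 11.
Percentile rank = 100·(8 + 0.5·1)/11 = 100·8.5/11 = 77.27.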